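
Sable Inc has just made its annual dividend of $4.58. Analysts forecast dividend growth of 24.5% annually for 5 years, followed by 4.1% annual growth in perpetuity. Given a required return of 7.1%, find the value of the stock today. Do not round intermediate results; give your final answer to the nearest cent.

D_1 = 5.70210
D_2 = 7.09911
D_3 = 8.83840
D_4 = 11.00380
D_5 = 13.69974
Terminal value at year 5: TV = D_5×(1+g_2)/(r−g_2) = 14.26143/0.03 = 475.38088
P_0 = D_1/(1+r)^1 + D_2/(1+r)^2 + D_3/(1+r)^3 + D_4/(1+r)^4 + D_5/(1+r)^5 + TV/(1+r)^5
    = 5.32409 + 6.18907 + 7.19457 + 8.36344 + 9.72221 + 337.36060 = 374.15398

$374.15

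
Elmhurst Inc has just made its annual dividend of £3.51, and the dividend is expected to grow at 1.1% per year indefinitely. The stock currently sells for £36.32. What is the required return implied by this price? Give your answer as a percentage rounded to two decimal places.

D₁ = £3.51 × 1.011 = £3.5486
P = D₁/(r − g) ⇒ r = D₁/P + g = £3.5486/£36.32 + 0.011 = 0.097704 + 0.011 = 0.108704

10.87%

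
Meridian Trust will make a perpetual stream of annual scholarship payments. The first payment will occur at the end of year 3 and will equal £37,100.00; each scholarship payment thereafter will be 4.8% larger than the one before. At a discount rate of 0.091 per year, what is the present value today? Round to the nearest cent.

Value at end of year 2: C₁ / (r − g) = £37,100.00 / (0.091 − 0.048) = £862,790.6977
Discount to today: PV = £862,790.6977 / (1 + 0.091)^2 = £862,790.6977 / 1.190281 = £724,863.03

£724863.03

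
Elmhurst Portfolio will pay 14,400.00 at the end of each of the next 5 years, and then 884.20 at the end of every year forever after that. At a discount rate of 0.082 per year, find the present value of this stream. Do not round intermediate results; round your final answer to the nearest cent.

PV of 5-year annuity: 14,400.00 × [1 − (1+0.082)^−5] / 0.082 = 57193.22468
Perpetuity value at year 5: 884.20 / 0.082 = 10782.92683
PV of perpetuity: 10782.92683 / (1+0.082)^5 = 7271.10396
Total PV = 57193.22468 + 7271.10396 = 64464.32864

64464.33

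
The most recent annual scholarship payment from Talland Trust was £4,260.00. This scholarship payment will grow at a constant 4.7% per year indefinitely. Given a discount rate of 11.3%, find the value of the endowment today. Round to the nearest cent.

D₁ = D₀ × (1 + g) = £4,260.00 × 1.047 = £4,460.2200
Growing perpetuity: P = D₁ / (r − g) = £4,460.2200 / (0.113 − 0.047) = £67,579.09

£67579.09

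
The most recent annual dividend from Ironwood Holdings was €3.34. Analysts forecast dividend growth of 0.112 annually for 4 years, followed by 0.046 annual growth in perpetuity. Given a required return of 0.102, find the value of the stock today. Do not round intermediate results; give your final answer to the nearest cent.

€78.35

D_1 = 3.71408
D_2 = 4.13006
D_3 = 4.59262
D_4 = 5.10700
Terminal value at year 4: TV = D_4×(1+g_2)/(r−g_2) = 5.34192/0.056 = 95.39141
P_0 = D_1/(1+r)^1 + D_2/(1+r)^2 + D_3/(1+r)^3 + D_4/(1+r)^4 + TV/(1+r)^4
    = 3.37031 + 3.40089 + 3.43175 + 3.46289 + 64.68192 = 78.34777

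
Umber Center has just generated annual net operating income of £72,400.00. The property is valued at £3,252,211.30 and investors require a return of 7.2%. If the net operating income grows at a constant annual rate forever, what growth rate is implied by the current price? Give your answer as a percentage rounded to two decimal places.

4.87%

P = D₀(1+g)/(r−g) ⇒ P(r−g) = D₀(1+g) ⇒ g(P+D₀) = P·r − D₀
g = (P·r − D₀)/(P + D₀) = (£3,252,211.30×0.072 − £72,400.00) / (£3,252,211.30 + £72,400.00) = 0.048655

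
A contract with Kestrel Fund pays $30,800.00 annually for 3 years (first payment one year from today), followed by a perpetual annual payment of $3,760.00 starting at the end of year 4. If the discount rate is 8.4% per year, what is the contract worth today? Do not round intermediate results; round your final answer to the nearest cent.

PV of 3-year annuity: $30,800.00 × [1 − (1+0.084)^−3] / 0.084 = 78805.16685
Perpetuity value at year 3: $3,760.00 / 0.084 = 44761.90476
PV of perpetuity: 44761.90476 / (1+0.084)^3 = 35141.53374
Total PV = 78805.16685 + 35141.53374 = 113946.70059

$113946.70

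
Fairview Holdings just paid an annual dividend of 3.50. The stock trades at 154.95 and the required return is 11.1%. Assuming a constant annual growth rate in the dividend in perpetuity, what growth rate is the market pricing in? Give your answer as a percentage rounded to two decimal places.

8.65%

P = D₀(1+g)/(r−g) ⇒ P(r−g) = D₀(1+g) ⇒ g(P+D₀) = P·r − D₀
g = (P·r − D₀)/(P + D₀) = (154.95×0.111 − 3.50) / (154.95 + 3.50) = 0.086459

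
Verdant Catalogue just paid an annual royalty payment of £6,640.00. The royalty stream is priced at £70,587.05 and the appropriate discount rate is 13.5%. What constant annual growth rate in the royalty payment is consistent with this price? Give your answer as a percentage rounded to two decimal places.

P = D₀(1+g)/(r−g) ⇒ P(r−g) = D₀(1+g) ⇒ g(P+D₀) = P·r − D₀
g = (P·r − D₀)/(P + D₀) = (£70,587.05×0.135 − £6,640.00) / (£70,587.05 + £6,640.00) = 0.037412

3.74%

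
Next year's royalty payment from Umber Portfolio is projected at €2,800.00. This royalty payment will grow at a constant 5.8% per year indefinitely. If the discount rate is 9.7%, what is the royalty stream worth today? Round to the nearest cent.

€71794.87

Growing perpetuity: P = D₁ / (r − g) = €2,800.0000 / (0.097 − 0.058) = €71,794.87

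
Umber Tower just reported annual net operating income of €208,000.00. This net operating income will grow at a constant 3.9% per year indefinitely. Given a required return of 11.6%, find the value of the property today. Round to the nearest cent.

€2806649.35

D₁ = D₀ × (1 + g) = €208,000.00 × 1.039 = €216,112.0000
Growing perpetuity: P = D₁ / (r − g) = €216,112.0000 / (0.116 − 0.039) = €2,806,649.35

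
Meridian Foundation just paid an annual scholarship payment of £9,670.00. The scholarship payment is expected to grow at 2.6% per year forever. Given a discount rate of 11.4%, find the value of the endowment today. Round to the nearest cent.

£112743.41

D₁ = D₀ × (1 + g) = £9,670.00 × 1.026 = £9,921.4200
Growing perpetuity: P = D₁ / (r − g) = £9,921.4200 / (0.114 − 0.026) = £112,743.41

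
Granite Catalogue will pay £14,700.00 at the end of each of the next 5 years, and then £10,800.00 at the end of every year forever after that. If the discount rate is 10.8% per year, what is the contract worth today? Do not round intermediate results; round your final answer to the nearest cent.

PV of 5-year annuity: £14,700.00 × [1 − (1+0.108)^−5] / 0.108 = 54604.13574
Perpetuity value at year 5: £10,800.00 / 0.108 = 100000.00000
PV of perpetuity: 100000.00000 / (1+0.108)^5 = 59882.67579
Total PV = 54604.13574 + 59882.67579 = 114486.81152

£114486.81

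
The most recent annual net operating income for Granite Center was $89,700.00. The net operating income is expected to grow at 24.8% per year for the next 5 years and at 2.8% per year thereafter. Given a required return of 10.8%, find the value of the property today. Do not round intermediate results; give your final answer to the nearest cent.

D_1 = 111945.60000
D_2 = 139708.10880
D_3 = 174355.71978
D_4 = 217595.93829
D_5 = 271559.73098
Terminal value at year 5: TV = D_5×(1+g_2)/(r−g_2) = 279163.40345/0.08 = 3489542.54314
P_0 = D_1/(1+r)^1 + D_2/(1+r)^2 + D_3/(1+r)^3 + D_4/(1+r)^4 + D_5/(1+r)^5 + TV/(1+r)^5
    = 101033.93502 + 113799.95569 + 128179.01146 + 144374.91544 + 162617.23327 + 2089631.44754 = 2739636.49841

$2739636.50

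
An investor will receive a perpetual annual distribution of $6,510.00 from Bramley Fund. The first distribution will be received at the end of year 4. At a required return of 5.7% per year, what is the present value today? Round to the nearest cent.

Value at end of year 3: C / r = $6,510.00 / 0.057 = $114,210.5263
Discount to today: PV = $114,210.5263 / (1 + 0.057)^3 = $114,210.5263 / 1.180932 = $96,712.18

$96712.18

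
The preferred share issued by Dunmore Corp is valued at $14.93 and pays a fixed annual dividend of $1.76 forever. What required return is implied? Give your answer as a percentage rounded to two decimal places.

11.79%

P = C/r ⇒ r = C/P = $1.76/$14.93 = 0.117883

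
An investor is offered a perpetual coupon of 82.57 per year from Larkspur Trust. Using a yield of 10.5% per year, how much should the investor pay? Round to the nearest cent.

786.38

Level perpetuity: PV = C / r = 82.57 / 0.105 = 786.38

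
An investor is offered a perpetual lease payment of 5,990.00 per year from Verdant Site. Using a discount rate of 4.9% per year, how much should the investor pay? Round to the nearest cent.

122244.90

Level perpetuity: PV = C / r = 5,990.00 / 0.049 = 122,244.90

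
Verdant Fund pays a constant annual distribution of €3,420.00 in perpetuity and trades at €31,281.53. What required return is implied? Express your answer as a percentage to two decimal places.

P = C/r ⇒ r = C/P = €3,420.00/€31,281.53 = 0.109330

10.93%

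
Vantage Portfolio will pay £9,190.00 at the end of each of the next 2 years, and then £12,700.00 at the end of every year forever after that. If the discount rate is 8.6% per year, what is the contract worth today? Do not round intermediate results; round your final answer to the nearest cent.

£141466.27

PV of 2-year annuity: £9,190.00 × [1 − (1+0.086)^−2] / 0.086 = 16254.37088
Perpetuity value at year 2: £12,700.00 / 0.086 = 147674.41860
PV of perpetuity: 147674.41860 / (1+0.086)^2 = 125211.90389
Total PV = 16254.37088 + 125211.90389 = 141466.27478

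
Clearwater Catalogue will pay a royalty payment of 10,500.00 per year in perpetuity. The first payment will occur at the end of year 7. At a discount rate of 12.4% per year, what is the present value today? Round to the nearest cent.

41992.31

Value at end of year 6: C / r = 10,500.00 / 0.124 = 84,677.4194
Discount to today: PV = 84,677.4194 / (1 + 0.124)^6 = 84,677.4194 / 2.016498 = 41,992.31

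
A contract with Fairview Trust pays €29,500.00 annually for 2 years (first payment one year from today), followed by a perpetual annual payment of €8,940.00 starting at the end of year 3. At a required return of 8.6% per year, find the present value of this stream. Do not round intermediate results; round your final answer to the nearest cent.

€140318.00

PV of 2-year annuity: €29,500.00 × [1 − (1+0.086)^−2] / 0.086 = 52176.70740
Perpetuity value at year 2: €8,940.00 / 0.086 = 103953.48837
PV of perpetuity: 103953.48837 / (1+0.086)^2 = 88141.29298
Total PV = 52176.70740 + 88141.29298 = 140318.00038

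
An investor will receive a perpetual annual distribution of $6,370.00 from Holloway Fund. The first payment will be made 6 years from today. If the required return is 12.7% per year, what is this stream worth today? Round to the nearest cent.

$27587.74

Value at end of year 5: C / r = $6,370.00 / 0.127 = $50,157.4803
Discount to today: PV = $50,157.4803 / (1 + 0.127)^5 = $50,157.4803 / 1.818108 = $27,587.74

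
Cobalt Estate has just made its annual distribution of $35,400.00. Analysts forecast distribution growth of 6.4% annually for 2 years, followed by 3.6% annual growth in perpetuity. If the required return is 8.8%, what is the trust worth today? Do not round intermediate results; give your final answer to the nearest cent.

D_1 = 37665.60000
D_2 = 40076.19840
Terminal value at year 2: TV = D_2×(1+g_2)/(r−g_2) = 41518.94154/0.052 = 798441.18351
P_0 = D_1/(1+r)^1 + D_2/(1+r)^2 + TV/(1+r)^2
    = 34619.11765 + 33855.46064 + 674504.94660 = 742979.52489

$742979.52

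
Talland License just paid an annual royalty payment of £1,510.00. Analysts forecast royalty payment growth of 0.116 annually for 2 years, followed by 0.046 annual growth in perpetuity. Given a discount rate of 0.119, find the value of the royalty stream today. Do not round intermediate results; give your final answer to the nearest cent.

£24528.45

D_1 = 1685.16000
D_2 = 1880.63856
Terminal value at year 2: TV = D_2×(1+g_2)/(r−g_2) = 1967.14793/0.073 = 26947.23197
P_0 = D_1/(1+r)^1 + D_2/(1+r)^2 + TV/(1+r)^2
    = 1505.95174 + 1501.91434 + 21520.58080 = 24528.44688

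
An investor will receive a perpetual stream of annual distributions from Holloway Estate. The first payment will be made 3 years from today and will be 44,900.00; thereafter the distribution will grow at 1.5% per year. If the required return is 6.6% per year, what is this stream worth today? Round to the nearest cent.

Value at end of year 2: C₁ / (r − g) = 44,900.00 / (0.066 − 0.015) = 880,392.1569
Discount to today: PV = 880,392.1569 / (1 + 0.066)^2 = 880,392.1569 / 1.136356 = 774,750.30

774750.30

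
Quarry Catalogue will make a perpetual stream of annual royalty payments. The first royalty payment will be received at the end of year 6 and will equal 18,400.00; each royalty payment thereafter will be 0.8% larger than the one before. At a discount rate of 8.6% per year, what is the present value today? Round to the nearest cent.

Value at end of year 5: C₁ / (r − g) = 18,400.00 / (0.086 − 0.008) = 235,897.4359
Discount to today: PV = 235,897.4359 / (1 + 0.086)^5 = 235,897.4359 / 1.510599 = 156,161.54

156161.54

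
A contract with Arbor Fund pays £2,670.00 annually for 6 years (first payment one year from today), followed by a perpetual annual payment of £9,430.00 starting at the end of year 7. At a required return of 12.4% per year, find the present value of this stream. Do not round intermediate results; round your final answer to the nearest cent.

£48567.31

PV of 6-year annuity: £2,670.00 × [1 − (1+0.124)^−6] / 0.124 = 10854.21400
Perpetuity value at year 6: £9,430.00 / 0.124 = 76048.38710
PV of perpetuity: 76048.38710 / (1+0.124)^6 = 37713.09197
Total PV = 10854.21400 + 37713.09197 = 48567.30596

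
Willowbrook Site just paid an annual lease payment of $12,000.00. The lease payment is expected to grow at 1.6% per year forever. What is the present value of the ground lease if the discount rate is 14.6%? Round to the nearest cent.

$93784.62

D₁ = D₀ × (1 + g) = $12,000.00 × 1.016 = $12,192.0000
Growing perpetuity: P = D₁ / (r − g) = $12,192.0000 / (0.146 − 0.016) = $93,784.62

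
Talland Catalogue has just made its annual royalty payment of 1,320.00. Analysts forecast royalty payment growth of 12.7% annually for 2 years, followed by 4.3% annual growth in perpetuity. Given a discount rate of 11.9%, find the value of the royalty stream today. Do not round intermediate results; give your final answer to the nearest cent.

21043.59

D_1 = 1487.64000
D_2 = 1676.57028
Terminal value at year 2: TV = D_2×(1+g_2)/(r−g_2) = 1748.66280/0.076 = 23008.72108
P_0 = D_1/(1+r)^1 + D_2/(1+r)^2 + TV/(1+r)^2
    = 1329.43700 + 1338.94146 + 18375.20980 = 21043.58826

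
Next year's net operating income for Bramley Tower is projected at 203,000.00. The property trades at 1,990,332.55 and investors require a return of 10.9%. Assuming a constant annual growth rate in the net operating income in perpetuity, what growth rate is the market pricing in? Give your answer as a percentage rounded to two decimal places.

P = D₁/(r−g) ⇒ g = r − D₁/P = 0.109 − 203,000.00/1,990,332.55 = 0.007007

0.70%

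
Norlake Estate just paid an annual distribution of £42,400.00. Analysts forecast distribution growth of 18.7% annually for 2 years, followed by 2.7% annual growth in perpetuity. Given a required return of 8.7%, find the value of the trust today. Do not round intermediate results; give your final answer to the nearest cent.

£962281.72

D_1 = 50328.80000
D_2 = 59740.28560
Terminal value at year 2: TV = D_2×(1+g_2)/(r−g_2) = 61353.27331/0.06 = 1022554.55519
P_0 = D_1/(1+r)^1 + D_2/(1+r)^2 + TV/(1+r)^2
    = 46300.64397 + 50560.13284 + 865420.94045 = 962281.71726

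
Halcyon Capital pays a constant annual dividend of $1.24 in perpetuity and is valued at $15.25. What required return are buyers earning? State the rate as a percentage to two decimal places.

P = C/r ⇒ r = C/P = $1.24/$15.25 = 0.081311

8.13%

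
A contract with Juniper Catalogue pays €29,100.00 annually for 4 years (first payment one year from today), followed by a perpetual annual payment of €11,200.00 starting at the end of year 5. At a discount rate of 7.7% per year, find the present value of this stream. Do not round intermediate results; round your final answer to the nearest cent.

€205139.68

PV of 4-year annuity: €29,100.00 × [1 − (1+0.077)^−4] / 0.077 = 97030.02602
Perpetuity value at year 4: €11,200.00 / 0.077 = 145454.54545
PV of perpetuity: 145454.54545 / (1+0.077)^4 = 108109.65572
Total PV = 97030.02602 + 108109.65572 = 205139.68173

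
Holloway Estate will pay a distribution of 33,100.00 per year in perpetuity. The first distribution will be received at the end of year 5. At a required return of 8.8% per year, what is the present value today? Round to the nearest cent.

268429.19

Value at end of year 4: C / r = 33,100.00 / 0.088 = 376,136.3636
Discount to today: PV = 376,136.3636 / (1 + 0.088)^4 = 376,136.3636 / 1.401250 = 268,429.19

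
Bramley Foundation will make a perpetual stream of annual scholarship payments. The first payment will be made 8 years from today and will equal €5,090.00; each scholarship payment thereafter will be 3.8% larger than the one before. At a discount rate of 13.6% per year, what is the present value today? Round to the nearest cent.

Value at end of year 7: C₁ / (r − g) = €5,090.00 / (0.136 − 0.038) = €51,938.7755
Discount to today: PV = €51,938.7755 / (1 + 0.136)^7 = €51,938.7755 / 2.441453 = €21,273.72

€21273.72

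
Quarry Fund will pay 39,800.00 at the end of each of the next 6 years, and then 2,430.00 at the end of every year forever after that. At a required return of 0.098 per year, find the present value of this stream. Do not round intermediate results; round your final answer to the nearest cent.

PV of 6-year annuity: 39,800.00 × [1 − (1+0.098)^−6] / 0.098 = 174360.06170
Perpetuity value at year 6: 2,430.00 / 0.098 = 24795.91837
PV of perpetuity: 24795.91837 / (1+0.098)^6 = 14150.31661
Total PV = 174360.06170 + 14150.31661 = 188510.37831

188510.38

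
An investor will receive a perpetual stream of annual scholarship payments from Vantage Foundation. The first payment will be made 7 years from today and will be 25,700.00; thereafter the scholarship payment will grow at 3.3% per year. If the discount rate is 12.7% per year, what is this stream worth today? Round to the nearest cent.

133432.55

Value at end of year 6: C₁ / (r − g) = 25,700.00 / (0.127 − 0.033) = 273,404.2553
Discount to today: PV = 273,404.2553 / (1 + 0.127)^6 = 273,404.2553 / 2.049007 = 133,432.55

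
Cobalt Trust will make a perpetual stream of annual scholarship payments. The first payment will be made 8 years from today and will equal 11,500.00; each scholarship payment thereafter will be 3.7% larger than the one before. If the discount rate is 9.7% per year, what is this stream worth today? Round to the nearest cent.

100253.65

Value at end of year 7: C₁ / (r − g) = 11,500.00 / (0.097 − 0.037) = 191,666.6667
Discount to today: PV = 191,666.6667 / (1 + 0.097)^7 = 191,666.6667 / 1.911817 = 100,253.65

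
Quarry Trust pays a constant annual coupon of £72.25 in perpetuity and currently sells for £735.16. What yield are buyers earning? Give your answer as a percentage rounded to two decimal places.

P = C/r ⇒ r = C/P = £72.25/£735.16 = 0.098278

9.83%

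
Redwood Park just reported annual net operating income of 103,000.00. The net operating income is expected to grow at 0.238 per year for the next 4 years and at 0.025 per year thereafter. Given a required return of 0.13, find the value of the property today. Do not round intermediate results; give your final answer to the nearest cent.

D_1 = 127514.00000
D_2 = 157862.33200
D_3 = 195433.56702
D_4 = 241946.75597
Terminal value at year 4: TV = D_4×(1+g_2)/(r−g_2) = 247995.42486/0.105 = 2361861.18919
P_0 = D_1/(1+r)^1 + D_2/(1+r)^2 + D_3/(1+r)^3 + D_4/(1+r)^4 + TV/(1+r)^4
    = 112844.24779 + 123629.36174 + 135445.26533 + 148390.47654 + 1448573.69951 = 1968883.05090

1968883.05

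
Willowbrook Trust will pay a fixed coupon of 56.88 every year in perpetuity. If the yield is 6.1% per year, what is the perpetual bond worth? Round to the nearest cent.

Level perpetuity: PV = C / r = 56.88 / 0.061 = 932.46

932.46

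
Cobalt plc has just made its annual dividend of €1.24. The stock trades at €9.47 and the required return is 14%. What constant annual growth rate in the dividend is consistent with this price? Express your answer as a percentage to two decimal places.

0.80%

P = D₀(1+g)/(r−g) ⇒ P(r−g) = D₀(1+g) ⇒ g(P+D₀) = P·r − D₀
g = (P·r − D₀)/(P + D₀) = (€9.47×0.14 − €1.24) / (€9.47 + €1.24) = 0.008011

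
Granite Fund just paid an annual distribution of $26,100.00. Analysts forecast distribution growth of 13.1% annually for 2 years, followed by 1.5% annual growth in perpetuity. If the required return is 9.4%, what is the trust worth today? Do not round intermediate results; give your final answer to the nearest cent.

D_1 = 29519.10000
D_2 = 33386.10210
Terminal value at year 2: TV = D_2×(1+g_2)/(r−g_2) = 33886.89363/0.079 = 428948.02065
P_0 = D_1/(1+r)^1 + D_2/(1+r)^2 + TV/(1+r)^2
    = 26982.72395 + 27895.30236 + 358401.66961 = 413279.69592

$413279.70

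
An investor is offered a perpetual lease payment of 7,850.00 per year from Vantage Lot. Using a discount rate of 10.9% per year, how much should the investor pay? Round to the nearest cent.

Level perpetuity: PV = C / r = 7,850.00 / 0.109 = 72,018.35

72018.35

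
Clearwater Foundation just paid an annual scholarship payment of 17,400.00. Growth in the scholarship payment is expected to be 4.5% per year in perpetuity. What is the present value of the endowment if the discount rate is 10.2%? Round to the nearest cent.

D₁ = D₀ × (1 + g) = 17,400.00 × 1.045 = 18,183.0000
Growing perpetuity: P = D₁ / (r − g) = 18,183.0000 / (0.102 − 0.045) = 319,000.00

319000.00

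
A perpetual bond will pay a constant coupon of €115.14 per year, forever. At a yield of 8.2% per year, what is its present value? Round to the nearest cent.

Level perpetuity: PV = C / r = €115.14 / 0.082 = €1,404.15

€1404.15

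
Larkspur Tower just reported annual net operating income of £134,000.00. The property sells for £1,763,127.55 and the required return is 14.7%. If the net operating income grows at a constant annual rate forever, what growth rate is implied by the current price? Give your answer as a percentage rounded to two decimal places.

P = D₀(1+g)/(r−g) ⇒ P(r−g) = D₀(1+g) ⇒ g(P+D₀) = P·r − D₀
g = (P·r − D₀)/(P + D₀) = (£1,763,127.55×0.147 − £134,000.00) / (£1,763,127.55 + £134,000.00) = 0.065984

6.60%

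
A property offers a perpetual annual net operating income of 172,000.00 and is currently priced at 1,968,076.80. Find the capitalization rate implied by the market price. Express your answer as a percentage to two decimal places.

P = C/r ⇒ r = C/P = 172,000.00/1,968,076.80 = 0.087395

8.74%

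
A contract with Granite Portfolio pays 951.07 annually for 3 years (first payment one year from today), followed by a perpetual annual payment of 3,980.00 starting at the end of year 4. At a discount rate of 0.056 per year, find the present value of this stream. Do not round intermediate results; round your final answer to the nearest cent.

62914.77

PV of 3-year annuity: 951.07 × [1 − (1+0.056)^−3] / 0.056 = 2561.15343
Perpetuity value at year 3: 3,980.00 / 0.056 = 71071.42857
PV of perpetuity: 71071.42857 / (1+0.056)^3 = 60353.61532
Total PV = 2561.15343 + 60353.61532 = 62914.76875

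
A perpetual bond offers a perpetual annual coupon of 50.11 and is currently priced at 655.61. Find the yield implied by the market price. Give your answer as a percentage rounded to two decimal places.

7.64%

P = C/r ⇒ r = C/P = 50.11/655.61 = 0.076433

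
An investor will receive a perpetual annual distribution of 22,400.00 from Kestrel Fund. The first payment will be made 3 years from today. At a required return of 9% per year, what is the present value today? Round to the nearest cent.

209484.80

Value at end of year 2: C / r = 22,400.00 / 0.09 = 248,888.8889
Discount to today: PV = 248,888.8889 / (1 + 0.09)^2 = 248,888.8889 / 1.188100 = 209,484.80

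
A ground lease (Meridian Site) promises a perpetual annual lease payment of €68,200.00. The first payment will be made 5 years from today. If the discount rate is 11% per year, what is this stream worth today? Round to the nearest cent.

€408413.20

Value at end of year 4: C / r = €68,200.00 / 0.11 = €620,000.0000
Discount to today: PV = €620,000.0000 / (1 + 0.11)^4 = €620,000.0000 / 1.518070 = €408,413.20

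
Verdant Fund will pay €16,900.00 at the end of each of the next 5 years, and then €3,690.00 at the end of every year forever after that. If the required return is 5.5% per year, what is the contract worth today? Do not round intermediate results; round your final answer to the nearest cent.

€123501.37

PV of 5-year annuity: €16,900.00 × [1 − (1+0.055)^−5] / 0.055 = 72167.80764
Perpetuity value at year 5: €3,690.00 / 0.055 = 67090.90909
PV of perpetuity: 67090.90909 / (1+0.055)^5 = 51333.55938
Total PV = 72167.80764 + 51333.55938 = 123501.36701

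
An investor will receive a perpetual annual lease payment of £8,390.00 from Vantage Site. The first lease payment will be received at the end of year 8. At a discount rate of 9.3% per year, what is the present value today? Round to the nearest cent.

£48410.31

Value at end of year 7: C / r = £8,390.00 / 0.093 = £90,215.0538
Discount to today: PV = £90,215.0538 / (1 + 0.093)^7 = £90,215.0538 / 1.863550 = £48,410.31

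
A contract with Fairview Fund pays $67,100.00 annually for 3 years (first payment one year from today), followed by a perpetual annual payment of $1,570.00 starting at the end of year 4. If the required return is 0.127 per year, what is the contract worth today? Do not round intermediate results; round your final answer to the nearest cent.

$167880.13

PV of 3-year annuity: $67,100.00 × [1 − (1+0.127)^−3] / 0.127 = 159243.90204
Perpetuity value at year 3: $1,570.00 / 0.127 = 12362.20472
PV of perpetuity: 12362.20472 / (1+0.127)^3 = 8636.22967
Total PV = 159243.90204 + 8636.22967 = 167880.13170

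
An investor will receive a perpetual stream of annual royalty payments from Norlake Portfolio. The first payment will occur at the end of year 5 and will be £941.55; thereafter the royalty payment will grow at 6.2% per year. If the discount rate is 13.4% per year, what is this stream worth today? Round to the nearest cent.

Value at end of year 4: C₁ / (r − g) = £941.55 / (0.134 − 0.062) = £13,077.0833
Discount to today: PV = £13,077.0833 / (1 + 0.134)^4 = £13,077.0833 / 1.653683 = £7,907.85

£7907.85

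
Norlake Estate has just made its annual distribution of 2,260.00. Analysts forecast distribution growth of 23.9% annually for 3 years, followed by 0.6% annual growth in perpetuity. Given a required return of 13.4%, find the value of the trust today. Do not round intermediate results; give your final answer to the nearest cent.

D_1 = 2800.14000
D_2 = 3469.37346
D_3 = 4298.55372
Terminal value at year 3: TV = D_3×(1+g_2)/(r−g_2) = 4324.34504/0.128 = 33783.94562
P_0 = D_1/(1+r)^1 + D_2/(1+r)^2 + D_3/(1+r)^3 + TV/(1+r)^3
    = 2469.25926 + 2697.89438 + 2947.69941 + 23167.07506 = 31281.92810

31281.93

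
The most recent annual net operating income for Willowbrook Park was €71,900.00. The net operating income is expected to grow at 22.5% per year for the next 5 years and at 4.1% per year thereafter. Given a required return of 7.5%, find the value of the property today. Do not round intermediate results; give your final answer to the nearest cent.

D_1 = 88077.50000
D_2 = 107894.93750
D_3 = 132171.29844
D_4 = 161909.84059
D_5 = 198339.55472
Terminal value at year 5: TV = D_5×(1+g_2)/(r−g_2) = 206471.47646/0.034 = 6072690.48415
P_0 = D_1/(1+r)^1 + D_2/(1+r)^2 + D_3/(1+r)^3 + D_4/(1+r)^4 + D_5/(1+r)^5 + TV/(1+r)^5
    = 81932.55814 + 93365.00811 + 106392.68366 + 121238.17441 + 138155.12898 + 4229984.97833 = 4771068.53162

€4771068.53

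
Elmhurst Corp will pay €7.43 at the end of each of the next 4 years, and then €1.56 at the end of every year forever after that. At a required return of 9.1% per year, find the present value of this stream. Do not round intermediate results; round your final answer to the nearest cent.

PV of 4-year annuity: €7.43 × [1 − (1+0.091)^−4] / 0.091 = 24.01838
Perpetuity value at year 4: €1.56 / 0.091 = 17.14286
PV of perpetuity: 17.14286 / (1+0.091)^4 = 12.09997
Total PV = 24.01838 + 12.09997 = 36.11835

€36.12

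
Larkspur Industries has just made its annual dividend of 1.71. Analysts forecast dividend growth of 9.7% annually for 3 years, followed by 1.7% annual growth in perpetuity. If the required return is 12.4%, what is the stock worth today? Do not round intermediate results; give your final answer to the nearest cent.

D_1 = 1.87587
D_2 = 2.05783
D_3 = 2.25744
Terminal value at year 3: TV = D_3×(1+g_2)/(r−g_2) = 2.29582/0.107 = 21.45622
P_0 = D_1/(1+r)^1 + D_2/(1+r)^2 + D_3/(1+r)^3 + TV/(1+r)^3
    = 1.66892 + 1.62883 + 1.58971 + 15.10964 = 19.99711

20.00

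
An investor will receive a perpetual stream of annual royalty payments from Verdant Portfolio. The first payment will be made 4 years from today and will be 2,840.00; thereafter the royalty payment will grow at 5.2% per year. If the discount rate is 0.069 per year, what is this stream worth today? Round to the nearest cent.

136752.82

Value at end of year 3: C₁ / (r − g) = 2,840.00 / (0.069 − 0.052) = 167,058.8235
Discount to today: PV = 167,058.8235 / (1 + 0.069)^3 = 167,058.8235 / 1.221612 = 136,752.82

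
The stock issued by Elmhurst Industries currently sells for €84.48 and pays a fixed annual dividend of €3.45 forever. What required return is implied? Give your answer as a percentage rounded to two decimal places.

4.08%

P = C/r ⇒ r = C/P = €3.45/€84.48 = 0.040838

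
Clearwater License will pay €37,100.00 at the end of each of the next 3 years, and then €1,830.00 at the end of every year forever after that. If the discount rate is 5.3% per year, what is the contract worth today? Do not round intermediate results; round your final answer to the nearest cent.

€130039.87

PV of 3-year annuity: €37,100.00 × [1 − (1+0.053)^−3] / 0.053 = 100467.22976
Perpetuity value at year 3: €1,830.00 / 0.053 = 34528.30189
PV of perpetuity: 34528.30189 / (1+0.053)^3 = 29572.64069
Total PV = 100467.22976 + 29572.64069 = 130039.87045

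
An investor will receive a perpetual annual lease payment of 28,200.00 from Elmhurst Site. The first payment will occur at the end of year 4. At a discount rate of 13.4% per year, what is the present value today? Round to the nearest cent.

144312.90

Value at end of year 3: C / r = 28,200.00 / 0.134 = 210,447.7612
Discount to today: PV = 210,447.7612 / (1 + 0.134)^3 = 210,447.7612 / 1.458274 = 144,312.90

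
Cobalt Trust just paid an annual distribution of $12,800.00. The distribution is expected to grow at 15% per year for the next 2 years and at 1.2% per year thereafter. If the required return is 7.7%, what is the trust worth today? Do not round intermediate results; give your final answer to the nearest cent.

D_1 = 14720.00000
D_2 = 16928.00000
Terminal value at year 2: TV = D_2×(1+g_2)/(r−g_2) = 17131.13600/0.065 = 263555.93846
P_0 = D_1/(1+r)^1 + D_2/(1+r)^2 + TV/(1+r)^2
    = 13667.59517 + 14593.99670 + 227217.30249 = 255478.89436

$255478.89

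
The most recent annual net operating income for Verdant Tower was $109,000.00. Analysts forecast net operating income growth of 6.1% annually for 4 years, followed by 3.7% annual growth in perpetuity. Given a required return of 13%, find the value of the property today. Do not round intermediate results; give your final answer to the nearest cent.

D_1 = 115649.00000
D_2 = 122703.58900
D_3 = 130188.50793
D_4 = 138130.00691
Terminal value at year 4: TV = D_4×(1+g_2)/(r−g_2) = 143240.81717/0.093 = 1540223.84052
P_0 = D_1/(1+r)^1 + D_2/(1+r)^2 + D_3/(1+r)^3 + D_4/(1+r)^4 + TV/(1+r)^4
    = 102344.24779 + 96094.90876 + 90227.16655 + 84717.72009 + 944648.12621 = 1318032.16940

$1318032.17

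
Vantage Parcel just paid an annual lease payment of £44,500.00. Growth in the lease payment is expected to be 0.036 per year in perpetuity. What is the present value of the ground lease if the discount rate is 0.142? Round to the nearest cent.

D₁ = D₀ × (1 + g) = £44,500.00 × 1.036 = £46,102.0000
Growing perpetuity: P = D₁ / (r − g) = £46,102.0000 / (0.142 − 0.036) = £434,924.53

£434924.53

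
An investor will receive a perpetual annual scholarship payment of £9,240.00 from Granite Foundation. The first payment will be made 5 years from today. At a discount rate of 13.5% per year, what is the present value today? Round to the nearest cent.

Value at end of year 4: C / r = £9,240.00 / 0.135 = £68,444.4444
Discount to today: PV = £68,444.4444 / (1 + 0.135)^4 = £68,444.4444 / 1.659524 = £41,243.43

£41243.43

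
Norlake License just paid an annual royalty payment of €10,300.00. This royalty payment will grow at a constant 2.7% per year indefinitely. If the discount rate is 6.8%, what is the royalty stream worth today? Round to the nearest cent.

D₁ = D₀ × (1 + g) = €10,300.00 × 1.027 = €10,578.1000
Growing perpetuity: P = D₁ / (r − g) = €10,578.1000 / (0.068 − 0.027) = €258,002.44

€258002.44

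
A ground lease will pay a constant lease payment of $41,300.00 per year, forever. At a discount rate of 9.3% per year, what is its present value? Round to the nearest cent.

$444086.02

Level perpetuity: PV = C / r = $41,300.00 / 0.093 = $444,086.02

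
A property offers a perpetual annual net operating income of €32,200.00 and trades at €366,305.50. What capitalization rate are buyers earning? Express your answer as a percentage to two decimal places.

P = C/r ⇒ r = C/P = €32,200.00/€366,305.50 = 0.087905

8.79%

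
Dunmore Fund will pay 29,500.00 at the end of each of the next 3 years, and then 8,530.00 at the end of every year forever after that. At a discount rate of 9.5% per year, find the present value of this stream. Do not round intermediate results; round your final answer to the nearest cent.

142401.25

PV of 3-year annuity: 29,500.00 × [1 − (1+0.095)^−3] / 0.095 = 74012.75142
Perpetuity value at year 3: 8,530.00 / 0.095 = 89789.47368
PV of perpetuity: 89789.47368 / (1+0.095)^3 = 68388.49844
Total PV = 74012.75142 + 68388.49844 = 142401.24986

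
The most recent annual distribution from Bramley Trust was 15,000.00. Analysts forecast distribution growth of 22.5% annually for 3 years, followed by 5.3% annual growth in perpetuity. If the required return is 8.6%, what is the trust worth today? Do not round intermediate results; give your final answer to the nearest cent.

744482.69

D_1 = 18375.00000
D_2 = 22509.37500
D_3 = 27573.98438
Terminal value at year 3: TV = D_3×(1+g_2)/(r−g_2) = 29035.40555/0.033 = 879860.77415
P_0 = D_1/(1+r)^1 + D_2/(1+r)^2 + D_3/(1+r)^3 + TV/(1+r)^3
    = 16919.88950 + 19085.51072 + 21528.31550 + 686948.97635 = 744482.69207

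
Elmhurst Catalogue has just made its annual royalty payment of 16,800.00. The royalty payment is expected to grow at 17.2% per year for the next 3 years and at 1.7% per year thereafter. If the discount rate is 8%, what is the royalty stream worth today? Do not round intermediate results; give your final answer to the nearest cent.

406062.90

D_1 = 19689.60000
D_2 = 23076.21120
D_3 = 27045.31953
Terminal value at year 3: TV = D_3×(1+g_2)/(r−g_2) = 27505.08996/0.063 = 436588.72950
P_0 = D_1/(1+r)^1 + D_2/(1+r)^2 + D_3/(1+r)^3 + TV/(1+r)^3
    = 18231.11111 + 19784.13169 + 21469.44661 + 346578.20954 = 406062.89895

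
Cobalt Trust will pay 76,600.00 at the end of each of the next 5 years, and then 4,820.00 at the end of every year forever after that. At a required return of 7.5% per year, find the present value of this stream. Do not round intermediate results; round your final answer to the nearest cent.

PV of 5-year annuity: 76,600.00 × [1 − (1+0.075)^−5] / 0.075 = 309914.78349
Perpetuity value at year 5: 4,820.00 / 0.075 = 64266.66667
PV of perpetuity: 64266.66667 / (1+0.075)^5 = 44765.50144
Total PV = 309914.78349 + 44765.50144 = 354680.28493

354680.28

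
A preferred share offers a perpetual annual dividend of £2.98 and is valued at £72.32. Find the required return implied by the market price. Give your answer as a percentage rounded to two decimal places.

4.12%

P = C/r ⇒ r = C/P = £2.98/£72.32 = 0.041206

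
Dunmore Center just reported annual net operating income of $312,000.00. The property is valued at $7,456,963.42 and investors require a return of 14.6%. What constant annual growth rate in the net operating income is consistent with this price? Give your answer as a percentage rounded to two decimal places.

P = D₀(1+g)/(r−g) ⇒ P(r−g) = D₀(1+g) ⇒ g(P+D₀) = P·r − D₀
g = (P·r − D₀)/(P + D₀) = ($7,456,963.42×0.146 − $312,000.00) / ($7,456,963.42 + $312,000.00) = 0.099977

10.00%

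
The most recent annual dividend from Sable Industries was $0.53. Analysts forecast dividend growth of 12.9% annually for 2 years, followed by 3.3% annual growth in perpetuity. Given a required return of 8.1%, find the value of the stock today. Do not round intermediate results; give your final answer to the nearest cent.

D_1 = 0.59837
D_2 = 0.67556
Terminal value at year 2: TV = D_2×(1+g_2)/(r−g_2) = 0.69785/0.048 = 14.53861
P_0 = D_1/(1+r)^1 + D_2/(1+r)^2 + TV/(1+r)^2
    = 0.55353 + 0.57811 + 12.44146 = 13.57311

$13.57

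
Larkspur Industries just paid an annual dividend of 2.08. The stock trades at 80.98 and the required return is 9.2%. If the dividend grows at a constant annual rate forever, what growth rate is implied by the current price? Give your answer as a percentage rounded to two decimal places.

P = D₀(1+g)/(r−g) ⇒ P(r−g) = D₀(1+g) ⇒ g(P+D₀) = P·r − D₀
g = (P·r − D₀)/(P + D₀) = (80.98×0.092 − 2.08) / (80.98 + 2.08) = 0.064654

6.47%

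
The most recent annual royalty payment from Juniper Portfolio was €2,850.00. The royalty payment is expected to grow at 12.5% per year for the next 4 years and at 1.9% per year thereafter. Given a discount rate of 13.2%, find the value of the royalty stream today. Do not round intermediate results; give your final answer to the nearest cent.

€36295.46

D_1 = 3206.25000
D_2 = 3607.03125
D_3 = 4057.91016
D_4 = 4565.14893
Terminal value at year 4: TV = D_4×(1+g_2)/(r−g_2) = 4651.88676/0.113 = 41167.13943
P_0 = D_1/(1+r)^1 + D_2/(1+r)^2 + D_3/(1+r)^3 + D_4/(1+r)^4 + TV/(1+r)^4
    = 2832.37633 + 2814.86163 + 2797.45524 + 2780.15649 + 25070.61473 = 36295.46442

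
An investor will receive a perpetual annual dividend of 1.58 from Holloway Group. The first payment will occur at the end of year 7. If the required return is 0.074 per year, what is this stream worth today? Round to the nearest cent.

Value at end of year 6: C / r = 1.58 / 0.074 = 21.3514
Discount to today: PV = 21.3514 / (1 + 0.074)^6 = 21.3514 / 1.534708 = 13.91

13.91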